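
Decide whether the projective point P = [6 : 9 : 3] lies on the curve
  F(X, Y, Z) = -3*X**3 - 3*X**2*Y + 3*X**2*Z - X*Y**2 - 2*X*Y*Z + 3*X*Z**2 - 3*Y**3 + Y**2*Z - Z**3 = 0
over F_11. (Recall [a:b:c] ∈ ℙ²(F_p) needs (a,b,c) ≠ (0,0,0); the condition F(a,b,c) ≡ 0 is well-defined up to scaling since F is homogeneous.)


F(6,9,3) ≡ 1 (mod 11); P is NOT on the curve.

Evaluate F(6, 9, 3) term-by-term (mod 11).
  -3*X**3 ↦ -3·216·1·1 = -648
  -3*X**2*Y ↦ -3·36·9·1 = -972
  3*X**2*Z ↦ 3·36·1·3 = 324
  -X*Y**2 ↦ -1·6·81·1 = -486
  -2*X*Y*Z ↦ -2·6·9·3 = -324
  3*X*Z**2 ↦ 3·6·1·9 = 162
  -3*Y**3 ↦ -3·1·729·1 = -2187
  Y**2*Z ↦ 1·1·81·3 = 243
  -Z**3 ↦ -1·1·1·27 = -27
Sum: F(6, 9, 3) = (-648) + (-972) + (324) + (-486) + (-324) + (162) + (-2187) + (243) + (-27) = -3915.
Reducing mod 11: -3915 ≡ 1 (mod 11).
Since F(a, b, c) ≡ 1 ≠ 0 (mod 11), P does NOT lie on the curve.


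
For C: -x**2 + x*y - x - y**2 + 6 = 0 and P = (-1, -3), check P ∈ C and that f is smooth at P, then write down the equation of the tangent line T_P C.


Tangent line at P: -2*x + 5*y + 13 = 0.

Step 1: f(-1, -3) = 0, so P lies on C.
Step 2: partial derivatives
  f_x(x, y) = -2*x + y - 1, f_y(x, y) = x - 2*y.
  f_x(P) = -2, f_y(P) = 5 (gradient nonzero, so P is smooth).
Step 3: tangent line at P: -2·(x − -1) + 5·(y − -3) = 0.
Expanding: -2*x + 5*y + 13 = 0.


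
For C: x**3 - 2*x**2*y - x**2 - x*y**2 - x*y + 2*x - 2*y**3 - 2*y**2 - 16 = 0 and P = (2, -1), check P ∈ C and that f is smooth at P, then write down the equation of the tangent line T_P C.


Tangent line at P: 18*x - 8*y - 44 = 0.

Step 1: f(2, -1) = 0, so P lies on C.
Step 2: partial derivatives
  f_x(x, y) = 3*x**2 - 4*x*y - 2*x - y**2 - y + 2, f_y(x, y) = -2*x**2 - 2*x*y - x - 6*y**2 - 4*y.
  f_x(P) = 18, f_y(P) = -8 (gradient nonzero, so P is smooth).
Step 3: tangent line at P: 18·(x − 2) + -8·(y − -1) = 0.
Expanding: 18*x - 8*y - 44 = 0.


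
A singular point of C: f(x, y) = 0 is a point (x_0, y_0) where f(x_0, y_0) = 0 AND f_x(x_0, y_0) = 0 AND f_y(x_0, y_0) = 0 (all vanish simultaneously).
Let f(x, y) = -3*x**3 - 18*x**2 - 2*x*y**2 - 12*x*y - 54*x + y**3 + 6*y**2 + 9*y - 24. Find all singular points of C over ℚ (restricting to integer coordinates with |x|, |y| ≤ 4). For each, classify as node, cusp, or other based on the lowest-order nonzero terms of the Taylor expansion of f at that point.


Singular points: {(-2, -3)}; classification: cusp.

Compute partial derivatives:
  f_x = -9*x**2 - 36*x - 2*y**2 - 12*y - 54.
  f_y = -4*x*y - 12*x + 3*y**2 + 12*y + 9.
Scan x_0 ∈ {−4, ..., 4}. For each x_0, f_y(x_0, y) is a polynomial in y; find its integer roots y ∈ {−4, ..., 4}, then test f_x and f at those candidates.
  x = -4: f_y(-4, y) = 3*y**2 + 28*y + 57; vanishes at y ∈ {-3}. (-4, -3): f_x = -36 ≠ 0.
  x = -3: f_y(-3, y) = 3*y**2 + 24*y + 45; vanishes at y ∈ {-3}. (-3, -3): f_x = -9 ≠ 0.
  x = -2: f_y(-2, y) = 3*y**2 + 20*y + 33; vanishes at y ∈ {-3}. (-2, -3): f_x = 0, f = 0 — SINGULAR.
  x = -1: f_y(-1, y) = 3*y**2 + 16*y + 21; vanishes at y ∈ {-3}. (-1, -3): f_x = -9 ≠ 0.
  x = 0: f_y(0, y) = 3*y**2 + 12*y + 9; vanishes at y ∈ {-3, -1}. (0, -3): f_x = -36 ≠ 0; (0, -1): f_x = -44 ≠ 0.
  x = 1: f_y(1, y) = 3*y**2 + 8*y - 3; vanishes at y ∈ {-3}. (1, -3): f_x = -81 ≠ 0.
  x = 2: f_y(2, y) = 3*y**2 + 4*y - 15; vanishes at y ∈ {-3}. (2, -3): f_x = -144 ≠ 0.
  x = 3: f_y(3, y) = 3*y**2 - 27; vanishes at y ∈ {-3, 3}. (3, -3): f_x = -225 ≠ 0; (3, 3): f_x = -297 ≠ 0.
  x = 4: f_y(4, y) = 3*y**2 - 4*y - 39; vanishes at y ∈ {-3}. (4, -3): f_x = -324 ≠ 0.
Only singular point on the grid: (-2, -3).
Classify: substitute x = -2 + u, y = -3 + v and expand: f = -3*u**3 - 2*u*v**2 + v**3 + v**2.
No constant or linear terms (consistent with a singular point). Quadratic part: v**2. Cubic part: -3*u**3 - 2*u*v**2 + v**3.
The quadratic part v**2 is a perfect square, so there is a single (double) tangent line v = 0, i.e. y = -3. Restricting the cubic part to that line (v = 0) leaves -3*u**3 ≠ 0, so f is not divisible by v and the branch is v² ≈ 3*u**3 to lowest order — this is a cusp.
Classification: cusp.


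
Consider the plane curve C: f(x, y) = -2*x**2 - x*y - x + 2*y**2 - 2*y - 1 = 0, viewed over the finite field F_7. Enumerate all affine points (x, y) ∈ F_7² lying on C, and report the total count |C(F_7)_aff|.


Affine F_7-points: {(5, 0)}; count = 1.

For each of the 49 pairs (x, y) ∈ F_7², evaluate f(x, y) mod 7. Record the zeros.
  x = 0: [0↦6, 1↦6, 2↦3, 3↦4, 4↦2, 5↦4, 6↦3]  zeros at y ∈ ∅
  x = 1: [0↦3, 1↦2, 2↦5, 3↦5, 4↦2, 5↦3, 6↦1]  zeros at y ∈ ∅
  x = 2: [0↦3, 1↦1, 2↦3, 3↦2, 4↦5, 5↦5, 6↦2]  zeros at y ∈ ∅
  x = 3: [0↦6, 1↦3, 2↦4, 3↦2, 4↦4, 5↦3, 6↦6]  zeros at y ∈ ∅
  x = 4: [0↦5, 1↦1, 2↦1, 3↦5, 4↦6, 5↦4, 6↦6]  zeros at y ∈ ∅
  x = 5: [0↦0, 1↦2, 2↦1, 3↦4, 4↦4, 5↦1, 6↦2]  zeros at y ∈ {0}
  x = 6: [0↦5, 1↦6, 2↦4, 3↦6, 4↦5, 5↦1, 6↦1]  zeros at y ∈ ∅
Collecting zeros: affine points = {(5, 0)}.
Total count |C(F_7)_aff| = 1.


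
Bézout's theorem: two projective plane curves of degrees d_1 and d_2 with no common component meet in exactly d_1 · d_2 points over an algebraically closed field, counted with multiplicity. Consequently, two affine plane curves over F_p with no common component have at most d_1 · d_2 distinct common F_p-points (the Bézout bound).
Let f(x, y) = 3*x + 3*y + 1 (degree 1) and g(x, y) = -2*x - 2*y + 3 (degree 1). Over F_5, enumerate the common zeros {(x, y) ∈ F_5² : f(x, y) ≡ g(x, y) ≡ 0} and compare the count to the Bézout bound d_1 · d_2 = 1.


Common zeros: ∅; count = 0; Bézout bound = 1.

deg(f) = 1, deg(g) = 1, so Bézout bound = 1.
Scan x ∈ F_5. For each x, list the y ∈ F_5 with f(x, y) ≡ 0 and those with g(x, y) ≡ 0 (mod 5); the common zeros in that column are the intersection.
  x = 0: f ≡ 0 at y ∈ {3}; g ≡ 0 at y ∈ {4}; common: ∅.
  x = 1: f ≡ 0 at y ∈ {2}; g ≡ 0 at y ∈ {3}; common: ∅.
  x = 2: f ≡ 0 at y ∈ {1}; g ≡ 0 at y ∈ {2}; common: ∅.
  x = 3: f ≡ 0 at y ∈ {0}; g ≡ 0 at y ∈ {1}; common: ∅.
  x = 4: f ≡ 0 at y ∈ {4}; g ≡ 0 at y ∈ {0}; common: ∅.
Collecting: common zeros = ∅, so the count is 0.
Comparison with the Bézout bound: 0 ≤ 1 = deg(f)·deg(g), as expected for curves with no common component (the affine F_5-count falls short of the bound because intersections may lie at infinity, over extension fields, or carry multiplicity).


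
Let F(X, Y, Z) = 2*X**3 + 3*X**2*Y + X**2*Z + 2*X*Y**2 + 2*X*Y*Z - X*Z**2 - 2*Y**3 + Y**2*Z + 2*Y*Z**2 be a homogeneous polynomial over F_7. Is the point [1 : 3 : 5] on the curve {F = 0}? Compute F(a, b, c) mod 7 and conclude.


F(1,3,5) ≡ 5 (mod 7); P is NOT on the curve.

Evaluate F(1, 3, 5) term-by-term (mod 7).
  2*X**3 ↦ 2·1·1·1 = 2
  3*X**2*Y ↦ 3·1·3·1 = 9
  X**2*Z ↦ 1·1·1·5 = 5
  2*X*Y**2 ↦ 2·1·9·1 = 18
  2*X*Y*Z ↦ 2·1·3·5 = 30
  -X*Z**2 ↦ -1·1·1·25 = -25
  -2*Y**3 ↦ -2·1·27·1 = -54
  Y**2*Z ↦ 1·1·9·5 = 45
  2*Y*Z**2 ↦ 2·1·3·25 = 150
Sum: F(1, 3, 5) = (2) + (9) + (5) + (18) + (30) + (-25) + (-54) + (45) + (150) = 180.
Reducing mod 7: 180 ≡ 5 (mod 7).
Since F(a, b, c) ≡ 5 ≠ 0 (mod 7), P does NOT lie on the curve.


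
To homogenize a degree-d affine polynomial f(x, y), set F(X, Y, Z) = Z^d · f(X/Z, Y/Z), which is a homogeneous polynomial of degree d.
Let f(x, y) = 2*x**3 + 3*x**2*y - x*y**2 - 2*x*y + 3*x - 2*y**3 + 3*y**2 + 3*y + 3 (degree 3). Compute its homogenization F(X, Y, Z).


F(X, Y, Z) = 2*X**3 + 3*X**2*Y - X*Y**2 - 2*X*Y*Z + 3*X*Z**2 - 2*Y**3 + 3*Y**2*Z + 3*Y*Z**2 + 3*Z**3

deg(f) = 3.
Substitute x = X/Z, y = Y/Z into f, then multiply by Z^3.
  monomial 2·x^3·y^0 ↦ 2·X^3·Y^0·Z^0.
  monomial 3·x^2·y^1 ↦ 3·X^2·Y^1·Z^0.
  monomial -1·x^1·y^2 ↦ -1·X^1·Y^2·Z^0.
  monomial -2·x^1·y^1 ↦ -2·X^1·Y^1·Z^1.
  monomial 3·x^1·y^0 ↦ 3·X^1·Y^0·Z^2.
  monomial -2·x^0·y^3 ↦ -2·X^0·Y^3·Z^0.
  monomial 3·x^0·y^2 ↦ 3·X^0·Y^2·Z^1.
  monomial 3·x^0·y^1 ↦ 3·X^0·Y^1·Z^2.
  monomial 3·x^0·y^0 ↦ 3·X^0·Y^0·Z^3.
Collecting: F(X, Y, Z) = 2*X**3 + 3*X**2*Y - X*Y**2 - 2*X*Y*Z + 3*X*Z**2 - 2*Y**3 + 3*Y**2*Z + 3*Y*Z**2 + 3*Z**3.


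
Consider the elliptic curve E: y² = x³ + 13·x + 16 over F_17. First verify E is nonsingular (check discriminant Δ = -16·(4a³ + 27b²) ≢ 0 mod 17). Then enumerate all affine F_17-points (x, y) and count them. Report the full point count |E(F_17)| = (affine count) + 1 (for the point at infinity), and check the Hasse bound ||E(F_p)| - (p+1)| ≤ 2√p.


Affine points = {(0, 4), (0, 13), (1, 8), (1, 9), (2, 4), (2, 13), (4, 8), (4, 9), (5, 6), (5, 11), (6, 2), (6, 15), (7, 5), (7, 12), (12, 8), (12, 9), (13, 6), (13, 11), (14, 1), (14, 16), (15, 4), (15, 13), (16, 6), (16, 11)}; affine count = 24; |E(F_17)| = 25.

Discriminant check: Δ ∝ 4a³ + 27b² = 4·13³ + 27·16² = 4·2197 + 27·256 ≡ 9 (mod 17). Nonzero ⇒ E is nonsingular.
For each x ∈ F_17, compute rhs = x³ + 13·x + 16 mod 17, then count y ∈ F_17 with y² ≡ rhs.
  x = 0: rhs = 16, matching y values: 4, 13 (2 points).
  x = 1: rhs = 13, matching y values: 8, 9 (2 points).
  x = 2: rhs = 16, matching y values: 4, 13 (2 points).
  x = 3: rhs = 14, matching y values: none (0 points).
  x = 4: rhs = 13, matching y values: 8, 9 (2 points).
  x = 5: rhs = 2, matching y values: 6, 11 (2 points).
  x = 6: rhs = 4, matching y values: 2, 15 (2 points).
  x = 7: rhs = 8, matching y values: 5, 12 (2 points).
  x = 8: rhs = 3, matching y values: none (0 points).
  x = 9: rhs = 12, matching y values: none (0 points).
  x = 10: rhs = 7, matching y values: none (0 points).
  x = 11: rhs = 11, matching y values: none (0 points).
  x = 12: rhs = 13, matching y values: 8, 9 (2 points).
  x = 13: rhs = 2, matching y values: 6, 11 (2 points).
  x = 14: rhs = 1, matching y values: 1, 16 (2 points).
  x = 15: rhs = 16, matching y values: 4, 13 (2 points).
  x = 16: rhs = 2, matching y values: 6, 11 (2 points).
Total affine count: 24.
Full point count |E(F_17)| = 24 + 1 = 25.
Hasse bound: |25 − (17+1)| = |7| = 7 ≤ 2√17 ≈ 8.2462 ✓.


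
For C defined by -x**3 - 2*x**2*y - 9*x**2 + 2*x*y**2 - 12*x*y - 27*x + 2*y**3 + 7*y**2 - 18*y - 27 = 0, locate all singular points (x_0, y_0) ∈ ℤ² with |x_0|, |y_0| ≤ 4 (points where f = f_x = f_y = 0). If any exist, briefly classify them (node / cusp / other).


Singular points: {(-3, 0)}; classification: cusp.

Compute partial derivatives:
  f_x = -3*x**2 - 4*x*y - 18*x + 2*y**2 - 12*y - 27.
  f_y = -2*x**2 + 4*x*y - 12*x + 6*y**2 + 14*y - 18.
Scan x_0 ∈ {−4, ..., 4}. For each x_0, f_y(x_0, y) is a polynomial in y; find its integer roots y ∈ {−4, ..., 4}, then test f_x and f at those candidates.
  x = -4: f_y(-4, y) = 6*y**2 - 2*y - 2; no integer root y with |y| ≤ 4.
  x = -3: f_y(-3, y) = 6*y**2 + 2*y; vanishes at y ∈ {0}. (-3, 0): f_x = 0, f = 0 — SINGULAR.
  x = -2: f_y(-2, y) = 6*y**2 + 6*y - 2; no integer root y with |y| ≤ 4.
  x = -1: f_y(-1, y) = 6*y**2 + 10*y - 8; no integer root y with |y| ≤ 4.
  x = 0: f_y(0, y) = 6*y**2 + 14*y - 18; no integer root y with |y| ≤ 4.
  x = 1: f_y(1, y) = 6*y**2 + 18*y - 32; no integer root y with |y| ≤ 4.
  x = 2: f_y(2, y) = 6*y**2 + 22*y - 50; no integer root y with |y| ≤ 4.
  x = 3: f_y(3, y) = 6*y**2 + 26*y - 72; no integer root y with |y| ≤ 4.
  x = 4: f_y(4, y) = 6*y**2 + 30*y - 98; no integer root y with |y| ≤ 4.
Only singular point on the grid: (-3, 0).
Classify: substitute x = -3 + u, y = 0 + v and expand: f = -u**3 - 2*u**2*v + 2*u*v**2 + 2*v**3 + v**2.
No constant or linear terms (consistent with a singular point). Quadratic part: v**2. Cubic part: -u**3 - 2*u**2*v + 2*u*v**2 + 2*v**3.
The quadratic part v**2 is a perfect square, so there is a single (double) tangent line v = 0, i.e. y = 0. Restricting the cubic part to that line (v = 0) leaves -u**3 ≠ 0, so f is not divisible by v and the branch is v² ≈ u**3 to lowest order — this is a cusp.
Classification: cusp.


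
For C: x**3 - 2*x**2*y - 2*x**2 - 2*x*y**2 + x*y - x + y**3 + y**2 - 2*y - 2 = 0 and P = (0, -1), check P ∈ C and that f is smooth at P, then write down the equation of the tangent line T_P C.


Tangent line at P: -4*x - y - 1 = 0.

Step 1: f(0, -1) = 0, so P lies on C.
Step 2: partial derivatives
  f_x(x, y) = 3*x**2 - 4*x*y - 4*x - 2*y**2 + y - 1, f_y(x, y) = -2*x**2 - 4*x*y + x + 3*y**2 + 2*y - 2.
  f_x(P) = -4, f_y(P) = -1 (gradient nonzero, so P is smooth).
Step 3: tangent line at P: -4·(x − 0) + -1·(y − -1) = 0.
Expanding: -4*x - y - 1 = 0.


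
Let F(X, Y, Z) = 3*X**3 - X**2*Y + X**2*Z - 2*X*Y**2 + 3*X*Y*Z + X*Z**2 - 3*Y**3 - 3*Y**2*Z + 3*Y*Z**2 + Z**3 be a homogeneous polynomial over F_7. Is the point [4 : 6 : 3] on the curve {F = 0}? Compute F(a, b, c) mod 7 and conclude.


F(4,6,3) ≡ 4 (mod 7); P is NOT on the curve.

Evaluate F(4, 6, 3) term-by-term (mod 7).
  3*X**3 ↦ 3·64·1·1 = 192
  -X**2*Y ↦ -1·16·6·1 = -96
  X**2*Z ↦ 1·16·1·3 = 48
  -2*X*Y**2 ↦ -2·4·36·1 = -288
  3*X*Y*Z ↦ 3·4·6·3 = 216
  X*Z**2 ↦ 1·4·1·9 = 36
  -3*Y**3 ↦ -3·1·216·1 = -648
  -3*Y**2*Z ↦ -3·1·36·3 = -324
  3*Y*Z**2 ↦ 3·1·6·9 = 162
  Z**3 ↦ 1·1·1·27 = 27
Sum: F(4, 6, 3) = (192) + (-96) + (48) + (-288) + (216) + (36) + (-648) + (-324) + (162) + (27) = -675.
Reducing mod 7: -675 ≡ 4 (mod 7).
Since F(a, b, c) ≡ 4 ≠ 0 (mod 7), P does NOT lie on the curve.


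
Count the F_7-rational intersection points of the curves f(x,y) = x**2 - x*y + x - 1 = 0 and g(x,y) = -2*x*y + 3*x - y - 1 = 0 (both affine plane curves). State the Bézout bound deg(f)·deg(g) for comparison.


Common zeros: ∅; count = 0; Bézout bound = 4.

deg(f) = 2, deg(g) = 2, so Bézout bound = 4.
Scan x ∈ F_7. For each x, list the y ∈ F_7 with f(x, y) ≡ 0 and those with g(x, y) ≡ 0 (mod 7); the common zeros in that column are the intersection.
  x = 0: f ≡ 0 at y ∈ ∅; g ≡ 0 at y ∈ {6}; common: ∅.
  x = 1: f ≡ 0 at y ∈ {1}; g ≡ 0 at y ∈ {3}; common: ∅.
  x = 2: f ≡ 0 at y ∈ {6}; g ≡ 0 at y ∈ {1}; common: ∅.
  x = 3: f ≡ 0 at y ∈ {6}; g ≡ 0 at y ∈ ∅; common: ∅.
  x = 4: f ≡ 0 at y ∈ {3}; g ≡ 0 at y ∈ {2}; common: ∅.
  x = 5: f ≡ 0 at y ∈ {3}; g ≡ 0 at y ∈ {0}; common: ∅.
  x = 6: f ≡ 0 at y ∈ {1}; g ≡ 0 at y ∈ {4}; common: ∅.
Collecting: common zeros = ∅, so the count is 0.
Comparison with the Bézout bound: 0 ≤ 4 = deg(f)·deg(g), as expected for curves with no common component (the affine F_7-count falls short of the bound because intersections may lie at infinity, over extension fields, or carry multiplicity).


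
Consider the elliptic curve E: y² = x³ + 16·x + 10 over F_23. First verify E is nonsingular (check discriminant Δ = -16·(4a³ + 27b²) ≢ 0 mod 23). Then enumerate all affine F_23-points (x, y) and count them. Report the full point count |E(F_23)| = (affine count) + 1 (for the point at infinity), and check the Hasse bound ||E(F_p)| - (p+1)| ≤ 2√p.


Affine points = {(1, 2), (1, 21), (2, 2), (2, 21), (3, 4), (3, 19), (4, 0), (5, 10), (5, 13), (6, 0), (8, 11), (8, 12), (9, 3), (9, 20), (13, 0), (18, 9), (18, 14), (20, 2), (20, 21), (21, 4), (21, 19), (22, 4), (22, 19)}; affine count = 23; |E(F_23)| = 24.

Discriminant check: Δ ∝ 4a³ + 27b² = 4·16³ + 27·10² = 4·4096 + 27·100 ≡ 17 (mod 23). Nonzero ⇒ E is nonsingular.
For each x ∈ F_23, compute rhs = x³ + 16·x + 10 mod 23, then count y ∈ F_23 with y² ≡ rhs.
  x = 0: rhs = 10, matching y values: none (0 points).
  x = 1: rhs = 4, matching y values: 2, 21 (2 points).
  x = 2: rhs = 4, matching y values: 2, 21 (2 points).
  x = 3: rhs = 16, matching y values: 4, 19 (2 points).
  x = 4: rhs = 0, matching y values: 0 (1 points).
  x = 5: rhs = 8, matching y values: 10, 13 (2 points).
  x = 6: rhs = 0, matching y values: 0 (1 points).
  x = 7: rhs = 5, matching y values: none (0 points).
  x = 8: rhs = 6, matching y values: 11, 12 (2 points).
  x = 9: rhs = 9, matching y values: 3, 20 (2 points).
  x = 10: rhs = 20, matching y values: none (0 points).
  x = 11: rhs = 22, matching y values: none (0 points).
  x = 12: rhs = 21, matching y values: none (0 points).
  x = 13: rhs = 0, matching y values: 0 (1 points).
  x = 14: rhs = 11, matching y values: none (0 points).
  x = 15: rhs = 14, matching y values: none (0 points).
  x = 16: rhs = 15, matching y values: none (0 points).
  x = 17: rhs = 20, matching y values: none (0 points).
  x = 18: rhs = 12, matching y values: 9, 14 (2 points).
  x = 19: rhs = 20, matching y values: none (0 points).
  x = 20: rhs = 4, matching y values: 2, 21 (2 points).
  x = 21: rhs = 16, matching y values: 4, 19 (2 points).
  x = 22: rhs = 16, matching y values: 4, 19 (2 points).
Total affine count: 23.
Full point count |E(F_23)| = 23 + 1 = 24.
Hasse bound: |24 − (23+1)| = |0| = 0 ≤ 2√23 ≈ 9.5917 ✓.


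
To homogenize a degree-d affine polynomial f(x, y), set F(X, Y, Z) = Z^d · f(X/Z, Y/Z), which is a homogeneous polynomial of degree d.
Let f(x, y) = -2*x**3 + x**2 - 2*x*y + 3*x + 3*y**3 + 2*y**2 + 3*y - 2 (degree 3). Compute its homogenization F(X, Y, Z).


F(X, Y, Z) = -2*X**3 + X**2*Z - 2*X*Y*Z + 3*X*Z**2 + 3*Y**3 + 2*Y**2*Z + 3*Y*Z**2 - 2*Z**3

deg(f) = 3.
Substitute x = X/Z, y = Y/Z into f, then multiply by Z^3.
  monomial -2·x^3·y^0 ↦ -2·X^3·Y^0·Z^0.
  monomial 1·x^2·y^0 ↦ 1·X^2·Y^0·Z^1.
  monomial -2·x^1·y^1 ↦ -2·X^1·Y^1·Z^1.
  monomial 3·x^1·y^0 ↦ 3·X^1·Y^0·Z^2.
  monomial 3·x^0·y^3 ↦ 3·X^0·Y^3·Z^0.
  monomial 2·x^0·y^2 ↦ 2·X^0·Y^2·Z^1.
  monomial 3·x^0·y^1 ↦ 3·X^0·Y^1·Z^2.
  monomial -2·x^0·y^0 ↦ -2·X^0·Y^0·Z^3.
Collecting: F(X, Y, Z) = -2*X**3 + X**2*Z - 2*X*Y*Z + 3*X*Z**2 + 3*Y**3 + 2*Y**2*Z + 3*Y*Z**2 - 2*Z**3.


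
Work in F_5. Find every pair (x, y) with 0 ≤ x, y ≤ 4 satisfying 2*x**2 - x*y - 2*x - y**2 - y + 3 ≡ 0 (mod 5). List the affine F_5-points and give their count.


Affine F_5-points: {(1, 1), (1, 2), (3, 0), (3, 1)}; count = 4.

For each of the 25 pairs (x, y) ∈ F_5², evaluate f(x, y) mod 5. Record the zeros.
  x = 0: [0↦3, 1↦1, 2↦2, 3↦1, 4↦3]  zeros at y ∈ ∅
  x = 1: [0↦3, 1↦0, 2↦0, 3↦3, 4↦4]  zeros at y ∈ {1, 2}
  x = 2: [0↦2, 1↦3, 2↦2, 3↦4, 4↦4]  zeros at y ∈ ∅
  x = 3: [0↦0, 1↦0, 2↦3, 3↦4, 4↦3]  zeros at y ∈ {0, 1}
  x = 4: [0↦2, 1↦1, 2↦3, 3↦3, 4↦1]  zeros at y ∈ ∅
Collecting zeros: affine points = {(1, 1), (1, 2), (3, 0), (3, 1)}.
Total count |C(F_5)_aff| = 4.


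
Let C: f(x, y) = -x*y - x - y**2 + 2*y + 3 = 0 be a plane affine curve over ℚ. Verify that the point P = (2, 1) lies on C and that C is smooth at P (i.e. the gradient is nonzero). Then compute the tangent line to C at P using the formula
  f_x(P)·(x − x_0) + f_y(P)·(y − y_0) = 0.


Tangent line at P: -2*x - 2*y + 6 = 0.

Step 1: f(2, 1) = 0, so P lies on C.
Step 2: partial derivatives
  f_x(x, y) = -y - 1, f_y(x, y) = -x - 2*y + 2.
  f_x(P) = -2, f_y(P) = -2 (gradient nonzero, so P is smooth).
Step 3: tangent line at P: -2·(x − 2) + -2·(y − 1) = 0.
Expanding: -2*x - 2*y + 6 = 0.


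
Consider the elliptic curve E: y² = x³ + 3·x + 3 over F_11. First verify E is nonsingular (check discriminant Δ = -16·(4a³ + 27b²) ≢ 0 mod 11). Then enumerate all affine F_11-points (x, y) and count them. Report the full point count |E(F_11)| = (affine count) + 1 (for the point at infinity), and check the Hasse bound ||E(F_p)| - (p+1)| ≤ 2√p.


Affine points = {(0, 5), (0, 6), (5, 0), (7, 2), (7, 9), (8, 0), (9, 0)}; affine count = 7; |E(F_11)| = 8.

Discriminant check: Δ ∝ 4a³ + 27b² = 4·3³ + 27·3² = 4·27 + 27·9 ≡ 10 (mod 11). Nonzero ⇒ E is nonsingular.
For each x ∈ F_11, compute rhs = x³ + 3·x + 3 mod 11, then count y ∈ F_11 with y² ≡ rhs.
  x = 0: rhs = 3, matching y values: 5, 6 (2 points).
  x = 1: rhs = 7, matching y values: none (0 points).
  x = 2: rhs = 6, matching y values: none (0 points).
  x = 3: rhs = 6, matching y values: none (0 points).
  x = 4: rhs = 2, matching y values: none (0 points).
  x = 5: rhs = 0, matching y values: 0 (1 points).
  x = 6: rhs = 6, matching y values: none (0 points).
  x = 7: rhs = 4, matching y values: 2, 9 (2 points).
  x = 8: rhs = 0, matching y values: 0 (1 points).
  x = 9: rhs = 0, matching y values: 0 (1 points).
  x = 10: rhs = 10, matching y values: none (0 points).
Total affine count: 7.
Full point count |E(F_11)| = 7 + 1 = 8.
Hasse bound: |8 − (11+1)| = |-4| = 4 ≤ 2√11 ≈ 6.6332 ✓.


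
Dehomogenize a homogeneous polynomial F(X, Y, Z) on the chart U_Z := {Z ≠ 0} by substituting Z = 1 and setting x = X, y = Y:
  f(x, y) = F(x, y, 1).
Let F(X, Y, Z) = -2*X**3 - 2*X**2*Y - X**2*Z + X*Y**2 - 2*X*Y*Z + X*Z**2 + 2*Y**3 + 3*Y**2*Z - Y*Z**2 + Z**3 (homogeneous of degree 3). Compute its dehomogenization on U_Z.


f(x, y) = -2*x**3 - 2*x**2*y - x**2 + x*y**2 - 2*x*y + x + 2*y**3 + 3*y**2 - y + 1

On U_Z we set Z = 1. Each monomial c·X^i·Y^j·Z^k in F becomes c·x^i·y^j·1^k = c·x^i·y^j.
Substituting Z = 1: F(X, Y, 1) = -2*x**3 - 2*x**2*y - x**2 + x*y**2 - 2*x*y + x + 2*y**3 + 3*y**2 - y + 1.
Note: deg(f) ≤ deg(F) = 3; strict inequality happens when F is divisible by Z (lost terms).


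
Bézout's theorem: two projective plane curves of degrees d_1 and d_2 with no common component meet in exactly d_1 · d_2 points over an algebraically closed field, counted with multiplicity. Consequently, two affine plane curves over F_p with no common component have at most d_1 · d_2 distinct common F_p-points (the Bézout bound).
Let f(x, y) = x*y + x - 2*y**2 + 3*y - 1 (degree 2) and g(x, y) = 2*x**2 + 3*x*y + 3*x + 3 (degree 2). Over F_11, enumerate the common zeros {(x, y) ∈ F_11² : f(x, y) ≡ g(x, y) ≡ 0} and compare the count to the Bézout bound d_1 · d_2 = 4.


Common zeros: ∅; count = 0; Bézout bound = 4.

deg(f) = 2, deg(g) = 2, so Bézout bound = 4.
Scan x ∈ F_11. For each x, list the y ∈ F_11 with f(x, y) ≡ 0 and those with g(x, y) ≡ 0 (mod 11); the common zeros in that column are the intersection.
  x = 0: f ≡ 0 at y ∈ {1, 6}; g ≡ 0 at y ∈ ∅; common: ∅.
  x = 1: f ≡ 0 at y ∈ {0, 2}; g ≡ 0 at y ∈ {1}; common: ∅.
  x = 2: f ≡ 0 at y ∈ {4}; g ≡ 0 at y ∈ {10}; common: ∅.
  x = 3: f ≡ 0 at y ∈ ∅; g ≡ 0 at y ∈ {4}; common: ∅.
  x = 4: f ≡ 0 at y ∈ ∅; g ≡ 0 at y ∈ {8}; common: ∅.
  x = 5: f ≡ 0 at y ∈ ∅; g ≡ 0 at y ∈ {5}; common: ∅.
  x = 6: f ≡ 0 at y ∈ {5}; g ≡ 0 at y ∈ {4}; common: ∅.
  x = 7: f ≡ 0 at y ∈ {7, 9}; g ≡ 0 at y ∈ {1}; common: ∅.
  x = 8: f ≡ 0 at y ∈ {3, 8}; g ≡ 0 at y ∈ {5}; common: ∅.
  x = 9: f ≡ 0 at y ∈ ∅; g ≡ 0 at y ∈ {10}; common: ∅.
  x = 10: f ≡ 0 at y ∈ ∅; g ≡ 0 at y ∈ {8}; common: ∅.
Collecting: common zeros = ∅, so the count is 0.
Comparison with the Bézout bound: 0 ≤ 4 = deg(f)·deg(g), as expected for curves with no common component (the affine F_11-count falls short of the bound because intersections may lie at infinity, over extension fields, or carry multiplicity).


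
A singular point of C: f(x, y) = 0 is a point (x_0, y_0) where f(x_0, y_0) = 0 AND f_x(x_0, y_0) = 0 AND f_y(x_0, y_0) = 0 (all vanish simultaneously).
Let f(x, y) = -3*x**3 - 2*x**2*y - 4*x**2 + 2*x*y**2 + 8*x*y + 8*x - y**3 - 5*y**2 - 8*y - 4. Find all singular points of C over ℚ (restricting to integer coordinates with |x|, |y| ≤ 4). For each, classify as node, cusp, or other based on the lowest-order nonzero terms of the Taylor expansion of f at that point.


Singular points: {(0, -2)}; classification: cusp.

Compute partial derivatives:
  f_x = -9*x**2 - 4*x*y - 8*x + 2*y**2 + 8*y + 8.
  f_y = -2*x**2 + 4*x*y + 8*x - 3*y**2 - 10*y - 8.
Scan x_0 ∈ {−4, ..., 4}. For each x_0, f_y(x_0, y) is a polynomial in y; find its integer roots y ∈ {−4, ..., 4}, then test f_x and f at those candidates.
  x = -4: f_y(-4, y) = -3*y**2 - 26*y - 72; no integer root y with |y| ≤ 4.
  x = -3: f_y(-3, y) = -3*y**2 - 22*y - 50; no integer root y with |y| ≤ 4.
  x = -2: f_y(-2, y) = -3*y**2 - 18*y - 32; no integer root y with |y| ≤ 4.
  x = -1: f_y(-1, y) = -3*y**2 - 14*y - 18; no integer root y with |y| ≤ 4.
  x = 0: f_y(0, y) = -3*y**2 - 10*y - 8; vanishes at y ∈ {-2}. (0, -2): f_x = 0, f = 0 — SINGULAR.
  x = 1: f_y(1, y) = -3*y**2 - 6*y - 2; no integer root y with |y| ≤ 4.
  x = 2: f_y(2, y) = -3*y**2 - 2*y; vanishes at y ∈ {0}. (2, 0): f_x = -44 ≠ 0.
  x = 3: f_y(3, y) = -3*y**2 + 2*y - 2; no integer root y with |y| ≤ 4.
  x = 4: f_y(4, y) = -3*y**2 + 6*y - 8; no integer root y with |y| ≤ 4.
Only singular point on the grid: (0, -2).
Classify: substitute x = 0 + u, y = -2 + v and expand: f = -3*u**3 - 2*u**2*v + 2*u*v**2 - v**3 + v**2.
No constant or linear terms (consistent with a singular point). Quadratic part: v**2. Cubic part: -3*u**3 - 2*u**2*v + 2*u*v**2 - v**3.
The quadratic part v**2 is a perfect square, so there is a single (double) tangent line v = 0, i.e. y = -2. Restricting the cubic part to that line (v = 0) leaves -3*u**3 ≠ 0, so f is not divisible by v and the branch is v² ≈ 3*u**3 to lowest order — this is a cusp.
Classification: cusp.


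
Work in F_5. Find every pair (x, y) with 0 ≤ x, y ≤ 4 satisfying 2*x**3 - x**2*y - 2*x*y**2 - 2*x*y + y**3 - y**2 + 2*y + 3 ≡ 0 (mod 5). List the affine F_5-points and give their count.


Affine F_5-points: {(0, 1), (1, 0), (2, 2)}; count = 3.

For each of the 25 pairs (x, y) ∈ F_5², evaluate f(x, y) mod 5. Record the zeros.
  x = 0: [0↦3, 1↦0, 2↦1, 3↦2, 4↦4]  zeros at y ∈ {1}
  x = 1: [0↦0, 1↦2, 2↦4, 3↦2, 4↦2]  zeros at y ∈ {0}
  x = 2: [0↦4, 1↦4, 2↦0, 3↦3, 4↦4]  zeros at y ∈ {2}
  x = 3: [0↦2, 1↦3, 2↦1, 3↦2, 4↦2]  zeros at y ∈ ∅
  x = 4: [0↦1, 1↦1, 2↦4, 3↦1, 4↦3]  zeros at y ∈ ∅
Collecting zeros: affine points = {(0, 1), (1, 0), (2, 2)}.
Total count |C(F_5)_aff| = 3.


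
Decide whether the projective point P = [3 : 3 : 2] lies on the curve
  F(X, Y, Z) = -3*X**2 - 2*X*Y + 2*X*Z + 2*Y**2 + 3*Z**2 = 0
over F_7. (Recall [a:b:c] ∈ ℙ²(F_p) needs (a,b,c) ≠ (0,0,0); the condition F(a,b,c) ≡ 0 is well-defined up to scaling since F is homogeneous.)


F(3,3,2) ≡ 4 (mod 7); P is NOT on the curve.

Evaluate F(3, 3, 2) term-by-term (mod 7).
  -3*X**2 ↦ -3·9·1·1 = -27
  -2*X*Y ↦ -2·3·3·1 = -18
  2*X*Z ↦ 2·3·1·2 = 12
  2*Y**2 ↦ 2·1·9·1 = 18
  3*Z**2 ↦ 3·1·1·4 = 12
Sum: F(3, 3, 2) = (-27) + (-18) + (12) + (18) + (12) = -3.
Reducing mod 7: -3 ≡ 4 (mod 7).
Since F(a, b, c) ≡ 4 ≠ 0 (mod 7), P does NOT lie on the curve.


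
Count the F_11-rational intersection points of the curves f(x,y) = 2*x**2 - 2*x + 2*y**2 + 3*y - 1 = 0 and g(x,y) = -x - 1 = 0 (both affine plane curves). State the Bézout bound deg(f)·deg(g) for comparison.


Common zeros: ∅; count = 0; Bézout bound = 2.

deg(f) = 2, deg(g) = 1, so Bézout bound = 2.
Scan x ∈ F_11. For each x, list the y ∈ F_11 with f(x, y) ≡ 0 and those with g(x, y) ≡ 0 (mod 11); the common zeros in that column are the intersection.
  x = 0: f ≡ 0 at y ∈ ∅; g ≡ 0 at y ∈ ∅; common: ∅.
  x = 1: f ≡ 0 at y ∈ ∅; g ≡ 0 at y ∈ ∅; common: ∅.
  x = 2: f ≡ 0 at y ∈ ∅; g ≡ 0 at y ∈ ∅; common: ∅.
  x = 3: f ≡ 0 at y ∈ {0, 4}; g ≡ 0 at y ∈ ∅; common: ∅.
  x = 4: f ≡ 0 at y ∈ {5, 10}; g ≡ 0 at y ∈ ∅; common: ∅.
  x = 5: f ≡ 0 at y ∈ {1, 3}; g ≡ 0 at y ∈ ∅; common: ∅.
  x = 6: f ≡ 0 at y ∈ ∅; g ≡ 0 at y ∈ ∅; common: ∅.
  x = 7: f ≡ 0 at y ∈ {1, 3}; g ≡ 0 at y ∈ ∅; common: ∅.
  x = 8: f ≡ 0 at y ∈ {5, 10}; g ≡ 0 at y ∈ ∅; common: ∅.
  x = 9: f ≡ 0 at y ∈ {0, 4}; g ≡ 0 at y ∈ ∅; common: ∅.
  x = 10: f ≡ 0 at y ∈ ∅; g ≡ 0 at y ∈ {0, 1, 2, 3, 4, 5, 6, 7, 8, 9, 10}; common: ∅.
Collecting: common zeros = ∅, so the count is 0.
Comparison with the Bézout bound: 0 ≤ 2 = deg(f)·deg(g), as expected for curves with no common component (the affine F_11-count falls short of the bound because intersections may lie at infinity, over extension fields, or carry multiplicity).


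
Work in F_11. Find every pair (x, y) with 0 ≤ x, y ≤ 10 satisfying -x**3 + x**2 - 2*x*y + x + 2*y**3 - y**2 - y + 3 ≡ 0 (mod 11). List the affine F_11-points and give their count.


Affine F_11-points: {(4, 8), (6, 3), (6, 5), (6, 9), (7, 6), (8, 5), (8, 6), (9, 5), (9, 7), (10, 10)}; count = 10.

For each of the 121 pairs (x, y) ∈ F_11², evaluate f(x, y) mod 11. Record the zeros.
  x = 0: [0↦3, 1↦3, 2↦2, 3↦1, 4↦1, 5↦3, 6↦8, 7↦6, 8↦9, 9↦7, 10↦1]  zeros at y ∈ ∅
  x = 1: [0↦4, 1↦2, 2↦10, 3↦7, 4↦5, 5↦5, 6↦8, 7↦4, 8↦5, 9↦1, 10↦4]  zeros at y ∈ ∅
  x = 2: [0↦1, 1↦8, 2↦3, 3↦9, 4↦5, 5↦3, 6↦4, 7↦9, 8↦8, 9↦2, 10↦3]  zeros at y ∈ ∅
  x = 3: [0↦10, 1↦4, 2↦8, 3↦1, 4↦6, 5↦2, 6↦1, 7↦4, 8↦1, 9↦4, 10↦3]  zeros at y ∈ ∅
  x = 4: [0↦3, 1↦6, 2↦8, 3↦10, 4↦2, 5↦7, 6↦4, 7↦5, 8↦0, 9↦1, 10↦9]  zeros at y ∈ {8}
  x = 5: [0↦7, 1↦8, 2↦8, 3↦8, 4↦9, 5↦1, 6↦7, 7↦6, 8↦10, 9↦9, 10↦4]  zeros at y ∈ ∅
  x = 6: [0↦5, 1↦4, 2↦2, 3↦0, 4↦10, 5↦0, 6↦4, 7↦1, 8↦3, 9↦0, 10↦4]  zeros at y ∈ {3, 5, 9}
  x = 7: [0↦2, 1↦10, 2↦6, 3↦2, 4↦10, 5↦9, 6↦0, 7↦6, 8↦6, 9↦1, 10↦3]  zeros at y ∈ {6}
  x = 8: [0↦3, 1↦9, 2↦3, 3↦8, 4↦3, 5↦0, 6↦0, 7↦4, 8↦2, 9↦6, 10↦6]  zeros at y ∈ {5, 6}
  x = 9: [0↦2, 1↦6, 2↦9, 3↦1, 4↦5, 5↦0, 6↦9, 7↦0, 8↦7, 9↦9, 10↦7]  zeros at y ∈ {5, 7}
  x = 10: [0↦4, 1↦6, 2↦7, 3↦8, 4↦10, 5↦3, 6↦10, 7↦10, 8↦4, 9↦4, 10↦0]  zeros at y ∈ {10}
Collecting zeros: affine points = {(4, 8), (6, 3), (6, 5), (6, 9), (7, 6), (8, 5), (8, 6), (9, 5), (9, 7), (10, 10)}.
Total count |C(F_11)_aff| = 10.


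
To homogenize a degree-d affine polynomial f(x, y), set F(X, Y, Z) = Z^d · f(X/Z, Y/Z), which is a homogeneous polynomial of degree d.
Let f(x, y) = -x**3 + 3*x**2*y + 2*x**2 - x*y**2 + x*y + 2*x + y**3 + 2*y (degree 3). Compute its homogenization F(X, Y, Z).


F(X, Y, Z) = -X**3 + 3*X**2*Y + 2*X**2*Z - X*Y**2 + X*Y*Z + 2*X*Z**2 + Y**3 + 2*Y*Z**2

deg(f) = 3.
Substitute x = X/Z, y = Y/Z into f, then multiply by Z^3.
  monomial -1·x^3·y^0 ↦ -1·X^3·Y^0·Z^0.
  monomial 3·x^2·y^1 ↦ 3·X^2·Y^1·Z^0.
  monomial 2·x^2·y^0 ↦ 2·X^2·Y^0·Z^1.
  monomial -1·x^1·y^2 ↦ -1·X^1·Y^2·Z^0.
  monomial 1·x^1·y^1 ↦ 1·X^1·Y^1·Z^1.
  monomial 2·x^1·y^0 ↦ 2·X^1·Y^0·Z^2.
  monomial 1·x^0·y^3 ↦ 1·X^0·Y^3·Z^0.
  monomial 2·x^0·y^1 ↦ 2·X^0·Y^1·Z^2.
Collecting: F(X, Y, Z) = -X**3 + 3*X**2*Y + 2*X**2*Z - X*Y**2 + X*Y*Z + 2*X*Z**2 + Y**3 + 2*Y*Z**2.


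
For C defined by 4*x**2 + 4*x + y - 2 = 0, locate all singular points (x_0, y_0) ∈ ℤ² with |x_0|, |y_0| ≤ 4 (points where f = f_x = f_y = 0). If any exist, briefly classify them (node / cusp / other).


No singular points in the scanned grid; C is smooth there.

Compute partial derivatives:
  f_x = 8*x + 4.
  f_y = 1.
f_y = 1 is a nonzero constant, so f_y never vanishes: no point (x, y) can satisfy f = f_x = f_y = 0. In particular no (x, y) ∈ {−4, ..., 4}² is singular; the curve is smooth.


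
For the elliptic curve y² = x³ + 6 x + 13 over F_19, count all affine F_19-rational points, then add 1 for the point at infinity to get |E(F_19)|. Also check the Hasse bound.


Affine points = {(1, 1), (1, 18), (3, 1), (3, 18), (4, 5), (4, 14), (5, 4), (5, 15), (9, 6), (9, 13), (10, 3), (10, 16), (11, 2), (11, 17), (15, 1), (15, 18), (16, 5), (16, 14), (18, 5), (18, 14)}; affine count = 20; |E(F_19)| = 21.

Discriminant check: Δ ∝ 4a³ + 27b² = 4·6³ + 27·13² = 4·216 + 27·169 ≡ 12 (mod 19). Nonzero ⇒ E is nonsingular.
For each x ∈ F_19, compute rhs = x³ + 6·x + 13 mod 19, then count y ∈ F_19 with y² ≡ rhs.
  x = 0: rhs = 13, matching y values: none (0 points).
  x = 1: rhs = 1, matching y values: 1, 18 (2 points).
  x = 2: rhs = 14, matching y values: none (0 points).
  x = 3: rhs = 1, matching y values: 1, 18 (2 points).
  x = 4: rhs = 6, matching y values: 5, 14 (2 points).
  x = 5: rhs = 16, matching y values: 4, 15 (2 points).
  x = 6: rhs = 18, matching y values: none (0 points).
  x = 7: rhs = 18, matching y values: none (0 points).
  x = 8: rhs = 3, matching y values: none (0 points).
  x = 9: rhs = 17, matching y values: 6, 13 (2 points).
  x = 10: rhs = 9, matching y values: 3, 16 (2 points).
  x = 11: rhs = 4, matching y values: 2, 17 (2 points).
  x = 12: rhs = 8, matching y values: none (0 points).
  x = 13: rhs = 8, matching y values: none (0 points).
  x = 14: rhs = 10, matching y values: none (0 points).
  x = 15: rhs = 1, matching y values: 1, 18 (2 points).
  x = 16: rhs = 6, matching y values: 5, 14 (2 points).
  x = 17: rhs = 12, matching y values: none (0 points).
  x = 18: rhs = 6, matching y values: 5, 14 (2 points).
Total affine count: 20.
Full point count |E(F_19)| = 20 + 1 = 21.
Hasse bound: |21 − (19+1)| = |1| = 1 ≤ 2√19 ≈ 8.7178 ✓.


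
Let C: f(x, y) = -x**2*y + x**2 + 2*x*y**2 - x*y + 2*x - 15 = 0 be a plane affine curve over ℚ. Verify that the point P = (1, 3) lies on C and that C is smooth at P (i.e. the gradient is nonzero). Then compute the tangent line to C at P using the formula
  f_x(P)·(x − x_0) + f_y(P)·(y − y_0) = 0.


Tangent line at P: 13*x + 10*y - 43 = 0.

Step 1: f(1, 3) = 0, so P lies on C.
Step 2: partial derivatives
  f_x(x, y) = -2*x*y + 2*x + 2*y**2 - y + 2, f_y(x, y) = -x**2 + 4*x*y - x.
  f_x(P) = 13, f_y(P) = 10 (gradient nonzero, so P is smooth).
Step 3: tangent line at P: 13·(x − 1) + 10·(y − 3) = 0.
Expanding: 13*x + 10*y - 43 = 0.


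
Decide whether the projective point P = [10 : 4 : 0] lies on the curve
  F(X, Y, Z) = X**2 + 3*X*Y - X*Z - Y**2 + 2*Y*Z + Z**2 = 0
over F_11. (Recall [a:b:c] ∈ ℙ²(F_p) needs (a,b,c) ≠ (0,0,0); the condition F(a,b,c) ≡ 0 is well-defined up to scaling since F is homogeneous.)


F(10,4,0) ≡ 6 (mod 11); P is NOT on the curve.

Evaluate F(10, 4, 0) term-by-term (mod 11).
  X**2 ↦ 1·100·1·1 = 100
  3*X*Y ↦ 3·10·4·1 = 120
  -X*Z ↦ -1·10·1·0 = 0
  -Y**2 ↦ -1·1·16·1 = -16
  2*Y*Z ↦ 2·1·4·0 = 0
  Z**2 ↦ 1·1·1·0 = 0
Sum: F(10, 4, 0) = (100) + (120) + (0) + (-16) + (0) + (0) = 204.
Reducing mod 11: 204 ≡ 6 (mod 11).
Since F(a, b, c) ≡ 6 ≠ 0 (mod 11), P does NOT lie on the curve.


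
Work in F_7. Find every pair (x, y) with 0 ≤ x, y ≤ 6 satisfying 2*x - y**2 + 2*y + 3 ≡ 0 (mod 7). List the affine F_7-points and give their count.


Affine F_7-points: {(0, 3), (0, 6), (2, 0), (2, 2), (5, 1), (6, 4), (6, 5)}; count = 7.

For each of the 49 pairs (x, y) ∈ F_7², evaluate f(x, y) mod 7. Record the zeros.
  x = 0: [0↦3, 1↦4, 2↦3, 3↦0, 4↦2, 5↦2, 6↦0]  zeros at y ∈ {3, 6}
  x = 1: [0↦5, 1↦6, 2↦5, 3↦2, 4↦4, 5↦4, 6↦2]  zeros at y ∈ ∅
  x = 2: [0↦0, 1↦1, 2↦0, 3↦4, 4↦6, 5↦6, 6↦4]  zeros at y ∈ {0, 2}
  x = 3: [0↦2, 1↦3, 2↦2, 3↦6, 4↦1, 5↦1, 6↦6]  zeros at y ∈ ∅
  x = 4: [0↦4, 1↦5, 2↦4, 3↦1, 4↦3, 5↦3, 6↦1]  zeros at y ∈ ∅
  x = 5: [0↦6, 1↦0, 2↦6, 3↦3, 4↦5, 5↦5, 6↦3]  zeros at y ∈ {1}
  x = 6: [0↦1, 1↦2, 2↦1, 3↦5, 4↦0, 5↦0, 6↦5]  zeros at y ∈ {4, 5}
Collecting zeros: affine points = {(0, 3), (0, 6), (2, 0), (2, 2), (5, 1), (6, 4), (6, 5)}.
Total count |C(F_7)_aff| = 7.


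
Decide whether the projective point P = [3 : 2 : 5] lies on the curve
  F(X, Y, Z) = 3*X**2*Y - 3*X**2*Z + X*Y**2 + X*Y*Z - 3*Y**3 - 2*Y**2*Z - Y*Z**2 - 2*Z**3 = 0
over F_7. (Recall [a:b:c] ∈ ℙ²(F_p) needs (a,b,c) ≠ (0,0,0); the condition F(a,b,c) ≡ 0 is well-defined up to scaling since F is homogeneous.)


F(3,2,5) ≡ 3 (mod 7); P is NOT on the curve.

Evaluate F(3, 2, 5) term-by-term (mod 7).
  3*X**2*Y ↦ 3·9·2·1 = 54
  -3*X**2*Z ↦ -3·9·1·5 = -135
  X*Y**2 ↦ 1·3·4·1 = 12
  X*Y*Z ↦ 1·3·2·5 = 30
  -3*Y**3 ↦ -3·1·8·1 = -24
  -2*Y**2*Z ↦ -2·1·4·5 = -40
  -Y*Z**2 ↦ -1·1·2·25 = -50
  -2*Z**3 ↦ -2·1·1·125 = -250
Sum: F(3, 2, 5) = (54) + (-135) + (12) + (30) + (-24) + (-40) + (-50) + (-250) = -403.
Reducing mod 7: -403 ≡ 3 (mod 7).
Since F(a, b, c) ≡ 3 ≠ 0 (mod 7), P does NOT lie on the curve.


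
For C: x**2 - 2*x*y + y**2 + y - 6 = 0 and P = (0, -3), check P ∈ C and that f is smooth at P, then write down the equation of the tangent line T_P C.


Tangent line at P: 6*x - 5*y - 15 = 0.

Step 1: f(0, -3) = 0, so P lies on C.
Step 2: partial derivatives
  f_x(x, y) = 2*x - 2*y, f_y(x, y) = -2*x + 2*y + 1.
  f_x(P) = 6, f_y(P) = -5 (gradient nonzero, so P is smooth).
Step 3: tangent line at P: 6·(x − 0) + -5·(y − -3) = 0.
Expanding: 6*x - 5*y - 15 = 0.


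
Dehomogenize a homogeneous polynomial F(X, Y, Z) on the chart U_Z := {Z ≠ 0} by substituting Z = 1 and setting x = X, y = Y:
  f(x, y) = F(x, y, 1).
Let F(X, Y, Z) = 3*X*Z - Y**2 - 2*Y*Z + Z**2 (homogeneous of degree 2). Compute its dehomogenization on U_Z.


f(x, y) = 3*x - y**2 - 2*y + 1

On U_Z we set Z = 1. Each monomial c·X^i·Y^j·Z^k in F becomes c·x^i·y^j·1^k = c·x^i·y^j.
Substituting Z = 1: F(X, Y, 1) = 3*x - y**2 - 2*y + 1.
Note: deg(f) ≤ deg(F) = 2; strict inequality happens when F is divisible by Z (lost terms).


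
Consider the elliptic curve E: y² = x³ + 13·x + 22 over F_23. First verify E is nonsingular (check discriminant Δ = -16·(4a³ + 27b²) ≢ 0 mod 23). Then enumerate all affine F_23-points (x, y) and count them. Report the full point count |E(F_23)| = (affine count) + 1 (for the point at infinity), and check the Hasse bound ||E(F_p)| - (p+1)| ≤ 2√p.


Affine points = {(1, 6), (1, 17), (4, 0), (10, 5), (10, 18), (11, 1), (11, 22), (14, 2), (14, 21), (15, 2), (15, 21), (16, 5), (16, 18), (17, 2), (17, 21), (18, 4), (18, 19), (20, 5), (20, 18), (22, 10), (22, 13)}; affine count = 21; |E(F_23)| = 22.

Discriminant check: Δ ∝ 4a³ + 27b² = 4·13³ + 27·22² = 4·2197 + 27·484 ≡ 6 (mod 23). Nonzero ⇒ E is nonsingular.
For each x ∈ F_23, compute rhs = x³ + 13·x + 22 mod 23, then count y ∈ F_23 with y² ≡ rhs.
  x = 0: rhs = 22, matching y values: none (0 points).
  x = 1: rhs = 13, matching y values: 6, 17 (2 points).
  x = 2: rhs = 10, matching y values: none (0 points).
  x = 3: rhs = 19, matching y values: none (0 points).
  x = 4: rhs = 0, matching y values: 0 (1 points).
  x = 5: rhs = 5, matching y values: none (0 points).
  x = 6: rhs = 17, matching y values: none (0 points).
  x = 7: rhs = 19, matching y values: none (0 points).
  x = 8: rhs = 17, matching y values: none (0 points).
  x = 9: rhs = 17, matching y values: none (0 points).
  x = 10: rhs = 2, matching y values: 5, 18 (2 points).
  x = 11: rhs = 1, matching y values: 1, 22 (2 points).
  x = 12: rhs = 20, matching y values: none (0 points).
  x = 13: rhs = 19, matching y values: none (0 points).
  x = 14: rhs = 4, matching y values: 2, 21 (2 points).
  x = 15: rhs = 4, matching y values: 2, 21 (2 points).
  x = 16: rhs = 2, matching y values: 5, 18 (2 points).
  x = 17: rhs = 4, matching y values: 2, 21 (2 points).
  x = 18: rhs = 16, matching y values: 4, 19 (2 points).
  x = 19: rhs = 21, matching y values: none (0 points).
  x = 20: rhs = 2, matching y values: 5, 18 (2 points).
  x = 21: rhs = 11, matching y values: none (0 points).
  x = 22: rhs = 8, matching y values: 10, 13 (2 points).
Total affine count: 21.
Full point count |E(F_23)| = 21 + 1 = 22.
Hasse bound: |22 − (23+1)| = |-2| = 2 ≤ 2√23 ≈ 9.5917 ✓.


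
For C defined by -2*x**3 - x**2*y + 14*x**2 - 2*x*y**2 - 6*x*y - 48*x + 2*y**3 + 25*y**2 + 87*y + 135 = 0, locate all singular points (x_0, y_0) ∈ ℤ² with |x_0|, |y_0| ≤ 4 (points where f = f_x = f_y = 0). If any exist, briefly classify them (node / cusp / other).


Singular points: {(3, -3)}; classification: node.

Compute partial derivatives:
  f_x = -6*x**2 - 2*x*y + 28*x - 2*y**2 - 6*y - 48.
  f_y = -x**2 - 4*x*y - 6*x + 6*y**2 + 50*y + 87.
Scan x_0 ∈ {−4, ..., 4}. For each x_0, f_y(x_0, y) is a polynomial in y; find its integer roots y ∈ {−4, ..., 4}, then test f_x and f at those candidates.
  x = -4: f_y(-4, y) = 6*y**2 + 66*y + 95; no integer root y with |y| ≤ 4.
  x = -3: f_y(-3, y) = 6*y**2 + 62*y + 96; no integer root y with |y| ≤ 4.
  x = -2: f_y(-2, y) = 6*y**2 + 58*y + 95; no integer root y with |y| ≤ 4.
  x = -1: f_y(-1, y) = 6*y**2 + 54*y + 92; no integer root y with |y| ≤ 4.
  x = 0: f_y(0, y) = 6*y**2 + 50*y + 87; no integer root y with |y| ≤ 4.
  x = 1: f_y(1, y) = 6*y**2 + 46*y + 80; no integer root y with |y| ≤ 4.
  x = 2: f_y(2, y) = 6*y**2 + 42*y + 71; no integer root y with |y| ≤ 4.
  x = 3: f_y(3, y) = 6*y**2 + 38*y + 60; vanishes at y ∈ {-3}. (3, -3): f_x = 0, f = 0 — SINGULAR.
  x = 4: f_y(4, y) = 6*y**2 + 34*y + 47; no integer root y with |y| ≤ 4.
Only singular point on the grid: (3, -3).
Classify: substitute x = 3 + u, y = -3 + v and expand: f = -2*u**3 - u**2*v - u**2 - 2*u*v**2 + 2*v**3 + v**2.
No constant or linear terms (consistent with a singular point). Quadratic part: -u**2 + v**2. Cubic part: -2*u**3 - u**2*v - 2*u*v**2 + 2*v**3.
The quadratic part v**2 - u**2 = (v − u)(v + u) splits into two distinct linear factors, so there are two distinct tangent lines y − -3 = ±(x − 3) — this is a node (ordinary double point).
Classification: node.
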